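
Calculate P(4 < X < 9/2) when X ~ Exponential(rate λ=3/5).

P(4 < X < 9/2) = ∫_{4}^{9/2} f(x) dx
where f(x) = \frac{3 e^{- \frac{3 x}{5}}}{5}
= - \frac{1}{e^{\frac{27}{10}}} + e^{- \frac{12}{5}}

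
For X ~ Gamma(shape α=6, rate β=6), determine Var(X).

For X ~ Gamma(shape α=6, rate β=6):
Var(X) = \frac{1}{6}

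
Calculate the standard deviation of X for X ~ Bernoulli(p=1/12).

For X ~ Bernoulli(p=1/12):
Var(X) = \frac{11}{144}
SD(X) = √(Var(X)) = √(\frac{11}{144}) = \frac{\sqrt{11}}{12}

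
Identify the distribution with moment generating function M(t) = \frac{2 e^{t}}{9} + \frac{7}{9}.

The MGF M(t) = \frac{2 e^{t}}{9} + \frac{7}{9} is the standard form for the Bernoulli distribution.
Comparing with the known MGF formula identifies: Bernoulli(p=2/9)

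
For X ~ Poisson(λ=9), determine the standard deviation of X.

For X ~ Poisson(λ=9):
Var(X) = 9
SD(X) = √(Var(X)) = √(9) = 3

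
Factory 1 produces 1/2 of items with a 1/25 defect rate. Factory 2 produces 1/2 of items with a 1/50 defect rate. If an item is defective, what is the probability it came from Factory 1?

Using Bayes' theorem:
P(F1) = 1/2, P(D|F1) = 1/25
P(F2) = 1/2, P(D|F2) = 1/50
P(D) = P(D|F1)P(F1) + P(D|F2)P(F2)
     = \frac{3}{100}
P(F1|D) = P(D|F1)P(F1) / P(D)
= \frac{2}{3}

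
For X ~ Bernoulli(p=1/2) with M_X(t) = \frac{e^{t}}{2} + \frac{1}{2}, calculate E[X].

To find E[X], compute M^(1)(0):
M^(1)(t) = \frac{e^{t}}{2}
M^(1)(0) = \frac{1}{2}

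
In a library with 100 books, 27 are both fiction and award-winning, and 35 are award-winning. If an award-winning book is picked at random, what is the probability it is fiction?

P(A ∩ B) = 27/100
P(B) = 35/100 = 7/20
P(A|B) = P(A ∩ B) / P(B) = (27/100) / (7/20) = 27/35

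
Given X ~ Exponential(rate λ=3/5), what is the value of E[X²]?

Using the identity E[X²] = Var(X) + (E[X])²:
E[X] = \frac{5}{3}
Var(X) = \frac{25}{9}
E[X²] = \frac{25}{9} + (\frac{5}{3})²
= \frac{50}{9}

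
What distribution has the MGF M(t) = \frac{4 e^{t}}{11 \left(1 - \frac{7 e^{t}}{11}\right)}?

The MGF M(t) = \frac{4 e^{t}}{11 \left(1 - \frac{7 e^{t}}{11}\right)} is the standard form for the Geometric distribution.
Comparing with the known MGF formula identifies: Geometric(p=4/11), X = trial number of first success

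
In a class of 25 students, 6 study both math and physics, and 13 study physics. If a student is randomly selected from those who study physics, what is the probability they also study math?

P(A ∩ B) = 6/25
P(B) = 13/25
P(A|B) = P(A ∩ B) / P(B) = (6/25) / (13/25) = 6/13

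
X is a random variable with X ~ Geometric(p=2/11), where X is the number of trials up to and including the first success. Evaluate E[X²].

Using the identity E[X²] = Var(X) + (E[X])²:
E[X] = \frac{11}{2}
Var(X) = \frac{99}{4}
E[X²] = \frac{99}{4} + (\frac{11}{2})²
= 55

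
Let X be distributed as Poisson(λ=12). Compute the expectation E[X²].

Using the identity E[X²] = Var(X) + (E[X])²:
E[X] = 12
Var(X) = 12
E[X²] = 12 + (12)²
= 156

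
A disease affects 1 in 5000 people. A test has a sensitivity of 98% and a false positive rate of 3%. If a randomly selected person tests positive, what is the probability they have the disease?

Let D = the rare event, + = positive/flagged.
P(D) = 1/5000
P(+|D) = 98/100 = 49/50
P(+|D') = 3/100
P(+) = P(+|D)P(D) + P(+|D')P(D')
     = \frac{49}{50} × \frac{1}{5000} + \frac{3}{100} × \frac{4999}{5000}
     = \frac{3019}{100000}
P(D|+) = P(+|D)P(D)/P(+) = \frac{98}{15095}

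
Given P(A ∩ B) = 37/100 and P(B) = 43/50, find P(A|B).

P(A|B) = P(A ∩ B) / P(B)
= (37/100) / (43/50)
= 37/86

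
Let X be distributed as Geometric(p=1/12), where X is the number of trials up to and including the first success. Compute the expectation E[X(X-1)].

E[X(X-1)] = E[X² - X] = E[X²] - E[X]
E[X] = 12
E[X²] = Var(X) + (E[X])² = 132 + (12)² = 276
E[X(X-1)] = 276 - 12 = 264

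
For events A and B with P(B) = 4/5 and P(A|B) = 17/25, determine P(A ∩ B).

By definition, P(A|B) = P(A ∩ B) / P(B)
So P(A ∩ B) = P(A|B) × P(B)
= 17/25 × 4/5
= 68/125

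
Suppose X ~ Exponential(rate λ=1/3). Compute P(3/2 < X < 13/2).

P(3/2 < X < 13/2) = ∫_{3/2}^{13/2} f(x) dx
where f(x) = \frac{e^{- \frac{x}{3}}}{3}
= - \frac{1}{e^{\frac{13}{6}}} + e^{- \frac{1}{2}}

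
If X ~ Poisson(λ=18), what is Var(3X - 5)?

For X ~ Poisson(λ=18):
Var(X) = 18
Var(3X - 5) = (3)² × Var(X) = 9 × 18 = 162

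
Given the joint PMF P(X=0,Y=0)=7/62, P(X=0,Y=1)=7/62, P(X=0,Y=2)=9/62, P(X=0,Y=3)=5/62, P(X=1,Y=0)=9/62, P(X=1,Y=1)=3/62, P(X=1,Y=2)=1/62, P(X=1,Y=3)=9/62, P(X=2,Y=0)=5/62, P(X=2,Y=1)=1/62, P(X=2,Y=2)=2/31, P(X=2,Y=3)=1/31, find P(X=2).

P(X=2) = P(X=2,Y=0) + P(X=2,Y=1) + P(X=2,Y=2) + P(X=2,Y=3)
= 5/62 + 1/62 + 2/31 + 1/31
= 6/31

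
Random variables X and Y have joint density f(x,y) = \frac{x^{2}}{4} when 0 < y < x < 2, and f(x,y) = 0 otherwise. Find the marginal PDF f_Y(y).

f_Y(y) = ∫_y^2 \frac{x^{2}}{4} dx = \frac{2}{3} - \frac{y^{3}}{12}
for 0 < y < 2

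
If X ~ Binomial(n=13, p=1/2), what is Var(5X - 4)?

For X ~ Binomial(n=13, p=1/2):
Var(X) = \frac{13}{4}
Var(5X - 4) = (5)² × Var(X) = 25 × \frac{13}{4} = \frac{325}{4}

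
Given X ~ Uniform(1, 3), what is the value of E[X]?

For X ~ Uniform(1, 3), the expected value is:
E[X] = 2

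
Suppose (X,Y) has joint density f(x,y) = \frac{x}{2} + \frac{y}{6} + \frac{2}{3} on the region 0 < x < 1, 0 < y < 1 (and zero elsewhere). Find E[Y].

E[Y] = ∫_0^1 ∫_0^1 y × f(x,y) dx dy
= \frac{37}{72}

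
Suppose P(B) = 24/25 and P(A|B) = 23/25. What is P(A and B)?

By definition, P(A|B) = P(A ∩ B) / P(B)
So P(A ∩ B) = P(A|B) × P(B)
= 23/25 × 24/25
= 552/625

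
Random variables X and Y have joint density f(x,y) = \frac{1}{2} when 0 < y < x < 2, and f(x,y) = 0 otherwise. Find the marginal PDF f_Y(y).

f_Y(y) = ∫_y^2 \frac{1}{2} dx = 1 - \frac{y}{2}
for 0 < y < 2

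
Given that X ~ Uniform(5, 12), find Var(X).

For X ~ Uniform(5, 12):
Var(X) = \frac{49}{12}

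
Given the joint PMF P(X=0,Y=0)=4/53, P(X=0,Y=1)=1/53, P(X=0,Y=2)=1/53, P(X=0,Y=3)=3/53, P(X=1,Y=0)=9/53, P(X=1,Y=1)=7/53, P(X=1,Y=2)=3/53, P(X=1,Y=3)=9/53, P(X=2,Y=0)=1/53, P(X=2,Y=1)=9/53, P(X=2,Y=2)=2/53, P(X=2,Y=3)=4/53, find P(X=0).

P(X=0) = P(X=0,Y=0) + P(X=0,Y=1) + P(X=0,Y=2) + P(X=0,Y=3)
= 4/53 + 1/53 + 1/53 + 3/53
= 9/53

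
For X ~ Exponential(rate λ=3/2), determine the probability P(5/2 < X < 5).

P(5/2 < X < 5) = ∫_{5/2}^{5} f(x) dx
where f(x) = \frac{3 e^{- \frac{3 x}{2}}}{2}
= - \frac{1}{e^{\frac{15}{2}}} + e^{- \frac{15}{4}}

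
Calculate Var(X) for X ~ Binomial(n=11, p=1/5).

For X ~ Binomial(n=11, p=1/5):
Var(X) = \frac{44}{25}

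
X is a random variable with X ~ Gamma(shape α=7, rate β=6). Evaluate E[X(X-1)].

E[X(X-1)] = E[X² - X] = E[X²] - E[X]
E[X] = \frac{7}{6}
E[X²] = Var(X) + (E[X])² = \frac{7}{36} + (\frac{7}{6})² = \frac{14}{9}
E[X(X-1)] = \frac{14}{9} - \frac{7}{6} = \frac{7}{18}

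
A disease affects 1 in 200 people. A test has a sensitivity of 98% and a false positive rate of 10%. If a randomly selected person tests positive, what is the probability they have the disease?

Let D = the rare event, + = positive/flagged.
P(D) = 1/200
P(+|D) = 98/100 = 49/50
P(+|D') = 10/100 = 1/10
P(+) = P(+|D)P(D) + P(+|D')P(D')
     = \frac{49}{50} × \frac{1}{200} + \frac{1}{10} × \frac{199}{200}
     = \frac{261}{2500}
P(D|+) = P(+|D)P(D)/P(+) = \frac{49}{1044}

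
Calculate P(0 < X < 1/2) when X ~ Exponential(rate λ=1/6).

P(0 < X < 1/2) = ∫_{0}^{1/2} f(x) dx
where f(x) = \frac{e^{- \frac{x}{6}}}{6}
= 1 - e^{- \frac{1}{12}}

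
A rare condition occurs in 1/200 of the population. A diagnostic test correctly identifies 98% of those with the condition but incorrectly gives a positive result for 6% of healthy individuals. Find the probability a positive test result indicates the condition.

Let D = the rare event, + = positive/flagged.
P(D) = 1/200
P(+|D) = 98/100 = 49/50
P(+|D') = 6/100 = 3/50
P(+) = P(+|D)P(D) + P(+|D')P(D')
     = \frac{49}{50} × \frac{1}{200} + \frac{3}{50} × \frac{199}{200}
     = \frac{323}{5000}
P(D|+) = P(+|D)P(D)/P(+) = \frac{49}{646}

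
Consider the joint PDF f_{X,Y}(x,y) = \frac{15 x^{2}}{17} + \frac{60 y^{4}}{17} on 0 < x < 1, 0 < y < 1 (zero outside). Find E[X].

E[X] = ∫_0^1 ∫_0^1 x × f(x,y) dy dx
= ∫_0^1 ∫_0^1 x × (\frac{15 x^{2}}{17} + \frac{60 y^{4}}{17}) dy dx
= \frac{39}{68}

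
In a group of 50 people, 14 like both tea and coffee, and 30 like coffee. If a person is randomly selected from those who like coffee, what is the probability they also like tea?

P(A ∩ B) = 14/50 = 7/25
P(B) = 30/50 = 3/5
P(A|B) = P(A ∩ B) / P(B) = (7/25) / (3/5) = 7/15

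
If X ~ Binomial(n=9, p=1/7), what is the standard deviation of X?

For X ~ Binomial(n=9, p=1/7):
Var(X) = \frac{54}{49}
SD(X) = √(Var(X)) = √(\frac{54}{49}) = \frac{3 \sqrt{6}}{7}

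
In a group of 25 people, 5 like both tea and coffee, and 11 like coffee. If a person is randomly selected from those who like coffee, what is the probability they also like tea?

P(A ∩ B) = 5/25 = 1/5
P(B) = 11/25
P(A|B) = P(A ∩ B) / P(B) = (1/5) / (11/25) = 5/11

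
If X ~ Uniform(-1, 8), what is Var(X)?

For X ~ Uniform(-1, 8):
Var(X) = \frac{27}{4}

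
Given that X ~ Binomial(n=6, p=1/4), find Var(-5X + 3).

For X ~ Binomial(n=6, p=1/4):
Var(X) = \frac{9}{8}
Var(-5X + 3) = (-5)² × Var(X) = 25 × \frac{9}{8} = \frac{225}{8}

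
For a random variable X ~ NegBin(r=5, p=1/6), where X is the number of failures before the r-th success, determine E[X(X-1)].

E[X(X-1)] = E[X² - X] = E[X²] - E[X]
E[X] = 25
E[X²] = Var(X) + (E[X])² = 150 + (25)² = 775
E[X(X-1)] = 775 - 25 = 750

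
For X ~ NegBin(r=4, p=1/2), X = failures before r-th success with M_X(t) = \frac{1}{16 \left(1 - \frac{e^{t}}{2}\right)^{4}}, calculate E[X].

To find E[X], compute M^(1)(0):
M^(1)(t) = \frac{e^{t}}{8 \left(1 - \frac{e^{t}}{2}\right)^{5}}
M^(1)(0) = 4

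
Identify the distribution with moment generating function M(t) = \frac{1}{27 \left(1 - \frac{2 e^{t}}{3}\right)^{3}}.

The MGF M(t) = \frac{1}{27 \left(1 - \frac{2 e^{t}}{3}\right)^{3}} is the standard form for the NegativeBinomial distribution.
Comparing with the known MGF formula identifies: NegBin(r=3, p=1/3), X = failures before r-th success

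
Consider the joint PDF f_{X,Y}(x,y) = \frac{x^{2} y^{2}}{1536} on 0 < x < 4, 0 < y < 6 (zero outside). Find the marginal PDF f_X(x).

f_X(x) = ∫_0^6 f(x,y) dy
= ∫_0^6 \frac{x^{2} y^{2}}{1536} dy
= \frac{3 x^{2}}{64} for 0 < x < 4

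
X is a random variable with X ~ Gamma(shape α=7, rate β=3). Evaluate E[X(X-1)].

E[X(X-1)] = E[X² - X] = E[X²] - E[X]
E[X] = \frac{7}{3}
E[X²] = Var(X) + (E[X])² = \frac{7}{9} + (\frac{7}{3})² = \frac{56}{9}
E[X(X-1)] = \frac{56}{9} - \frac{7}{3} = \frac{35}{9}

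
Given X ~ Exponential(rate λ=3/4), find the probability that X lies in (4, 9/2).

P(4 < X < 9/2) = ∫_{4}^{9/2} f(x) dx
where f(x) = \frac{3 e^{- \frac{3 x}{4}}}{4}
= - \frac{1}{e^{\frac{27}{8}}} + e^{-3}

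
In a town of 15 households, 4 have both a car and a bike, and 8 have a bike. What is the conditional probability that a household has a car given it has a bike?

P(A ∩ B) = 4/15
P(B) = 8/15
P(A|B) = P(A ∩ B) / P(B) = (4/15) / (8/15) = 1/2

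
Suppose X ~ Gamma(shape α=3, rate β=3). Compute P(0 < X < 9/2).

P(0 < X < 9/2) = ∫_{0}^{9/2} f(x) dx
where f(x) = \frac{27 x^{2} e^{- 3 x}}{2}
= 1 - \frac{845}{8 e^{\frac{27}{2}}}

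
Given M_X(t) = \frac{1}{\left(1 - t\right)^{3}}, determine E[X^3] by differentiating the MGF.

To find E[X^3], compute M^(3)(0):
M^(1)(t) = \frac{3}{\left(1 - t\right)^{4}}
M^(2)(t) = \frac{12}{\left(1 - t\right)^{5}}
M^(3)(t) = \frac{60}{\left(1 - t\right)^{6}}
M^(3)(0) = 60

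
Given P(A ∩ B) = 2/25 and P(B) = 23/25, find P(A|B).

P(A|B) = P(A ∩ B) / P(B)
= (2/25) / (23/25)
= 2/23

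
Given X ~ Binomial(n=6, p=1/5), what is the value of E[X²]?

Using the identity E[X²] = Var(X) + (E[X])²:
E[X] = \frac{6}{5}
Var(X) = \frac{24}{25}
E[X²] = \frac{24}{25} + (\frac{6}{5})²
= \frac{12}{5}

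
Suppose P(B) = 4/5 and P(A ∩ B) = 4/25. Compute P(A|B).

P(A|B) = P(A ∩ B) / P(B)
= (4/25) / (4/5)
= 1/5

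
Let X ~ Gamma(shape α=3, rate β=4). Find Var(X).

For X ~ Gamma(shape α=3, rate β=4):
Var(X) = \frac{3}{16}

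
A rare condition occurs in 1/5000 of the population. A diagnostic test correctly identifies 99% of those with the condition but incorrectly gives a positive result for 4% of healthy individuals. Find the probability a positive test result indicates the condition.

Let D = the rare event, + = positive/flagged.
P(D) = 1/5000
P(+|D) = 99/100
P(+|D') = 4/100 = 1/25
P(+) = P(+|D)P(D) + P(+|D')P(D')
     = \frac{99}{100} × \frac{1}{5000} + \frac{1}{25} × \frac{4999}{5000}
     = \frac{4019}{100000}
P(D|+) = P(+|D)P(D)/P(+) = \frac{99}{20095}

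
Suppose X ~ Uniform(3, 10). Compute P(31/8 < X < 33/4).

P(31/8 < X < 33/4) = ∫_{31/8}^{33/4} f(x) dx
where f(x) = \frac{1}{7}
= \frac{5}{8}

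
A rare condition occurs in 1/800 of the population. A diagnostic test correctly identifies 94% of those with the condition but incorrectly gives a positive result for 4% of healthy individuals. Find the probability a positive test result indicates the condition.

Let D = the rare event, + = positive/flagged.
P(D) = 1/800
P(+|D) = 94/100 = 47/50
P(+|D') = 4/100 = 1/25
P(+) = P(+|D)P(D) + P(+|D')P(D')
     = \frac{47}{50} × \frac{1}{800} + \frac{1}{25} × \frac{799}{800}
     = \frac{329}{8000}
P(D|+) = P(+|D)P(D)/P(+) = \frac{1}{35}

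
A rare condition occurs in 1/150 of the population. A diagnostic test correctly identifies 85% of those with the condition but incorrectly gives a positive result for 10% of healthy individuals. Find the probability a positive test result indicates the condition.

Let D = the rare event, + = positive/flagged.
P(D) = 1/150
P(+|D) = 85/100 = 17/20
P(+|D') = 10/100 = 1/10
P(+) = P(+|D)P(D) + P(+|D')P(D')
     = \frac{17}{20} × \frac{1}{150} + \frac{1}{10} × \frac{149}{150}
     = \frac{21}{200}
P(D|+) = P(+|D)P(D)/P(+) = \frac{17}{315}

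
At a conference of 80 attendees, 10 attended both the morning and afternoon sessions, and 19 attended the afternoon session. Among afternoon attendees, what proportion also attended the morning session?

P(A ∩ B) = 10/80 = 1/8
P(B) = 19/80
P(A|B) = P(A ∩ B) / P(B) = (1/8) / (19/80) = 10/19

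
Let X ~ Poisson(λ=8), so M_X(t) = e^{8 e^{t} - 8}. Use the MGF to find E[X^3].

To find E[X^3], compute M^(3)(0):
M^(1)(t) = 8 e^{t} e^{8 e^{t} - 8}
M^(2)(t) = 64 e^{2 t} e^{8 e^{t} - 8} + 8 e^{t} e^{8 e^{t} - 8}
M^(3)(t) = 512 e^{3 t} e^{8 e^{t} - 8} + 192 e^{2 t} e^{8 e^{t} - 8} + 8 e^{t} e^{8 e^{t} - 8}
M^(3)(0) = 712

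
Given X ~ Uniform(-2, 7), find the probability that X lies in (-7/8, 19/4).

P(-7/8 < X < 19/4) = ∫_{-7/8}^{19/4} f(x) dx
where f(x) = \frac{1}{9}
= \frac{5}{8}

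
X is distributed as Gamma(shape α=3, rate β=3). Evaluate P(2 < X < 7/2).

P(2 < X < 7/2) = ∫_{2}^{7/2} f(x) dx
where f(x) = \frac{27 x^{2} e^{- 3 x}}{2}
= - \frac{533}{8 e^{\frac{21}{2}}} + \frac{25}{e^{6}}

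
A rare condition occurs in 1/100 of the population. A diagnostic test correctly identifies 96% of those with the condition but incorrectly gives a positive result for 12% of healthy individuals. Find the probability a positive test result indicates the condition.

Let D = the rare event, + = positive/flagged.
P(D) = 1/100
P(+|D) = 96/100 = 24/25
P(+|D') = 12/100 = 3/25
P(+) = P(+|D)P(D) + P(+|D')P(D')
     = \frac{24}{25} × \frac{1}{100} + \frac{3}{25} × \frac{99}{100}
     = \frac{321}{2500}
P(D|+) = P(+|D)P(D)/P(+) = \frac{8}{107}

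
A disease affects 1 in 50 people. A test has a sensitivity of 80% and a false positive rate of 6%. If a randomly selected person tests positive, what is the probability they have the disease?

Let D = the rare event, + = positive/flagged.
P(D) = 1/50
P(+|D) = 80/100 = 4/5
P(+|D') = 6/100 = 3/50
P(+) = P(+|D)P(D) + P(+|D')P(D')
     = \frac{4}{5} × \frac{1}{50} + \frac{3}{50} × \frac{49}{50}
     = \frac{187}{2500}
P(D|+) = P(+|D)P(D)/P(+) = \frac{40}{187}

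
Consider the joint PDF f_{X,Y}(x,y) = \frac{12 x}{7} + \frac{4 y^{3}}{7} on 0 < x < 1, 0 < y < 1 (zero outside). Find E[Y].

E[Y] = ∫_0^1 ∫_0^1 y × f(x,y) dx dy
= \frac{19}{35}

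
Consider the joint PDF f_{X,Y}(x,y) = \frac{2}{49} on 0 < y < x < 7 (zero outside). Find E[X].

f_X(x) = ∫_0^x \frac{2}{49} dy = \frac{2 x}{49}
E[X] = ∫_0^7 x × (\frac{2 x}{49}) dx = \frac{14}{3}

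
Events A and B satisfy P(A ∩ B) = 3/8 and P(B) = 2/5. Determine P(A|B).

P(A|B) = P(A ∩ B) / P(B)
= (3/8) / (2/5)
= 15/16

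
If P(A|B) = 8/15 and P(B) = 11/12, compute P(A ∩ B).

By definition, P(A|B) = P(A ∩ B) / P(B)
So P(A ∩ B) = P(A|B) × P(B)
= 8/15 × 11/12
= 22/45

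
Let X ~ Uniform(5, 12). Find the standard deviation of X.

For X ~ Uniform(5, 12):
Var(X) = \frac{49}{12}
SD(X) = √(Var(X)) = √(\frac{49}{12}) = \frac{7 \sqrt{3}}{6}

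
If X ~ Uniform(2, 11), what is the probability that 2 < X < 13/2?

P(2 < X < 13/2) = ∫_{2}^{13/2} f(x) dx
where f(x) = \frac{1}{9}
= \frac{1}{2}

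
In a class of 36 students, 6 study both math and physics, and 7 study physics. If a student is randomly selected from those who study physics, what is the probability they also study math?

P(A ∩ B) = 6/36 = 1/6
P(B) = 7/36
P(A|B) = P(A ∩ B) / P(B) = (1/6) / (7/36) = 6/7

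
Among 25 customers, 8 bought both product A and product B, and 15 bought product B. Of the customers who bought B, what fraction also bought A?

P(A ∩ B) = 8/25
P(B) = 15/25 = 3/5
P(A|B) = P(A ∩ B) / P(B) = (8/25) / (3/5) = 8/15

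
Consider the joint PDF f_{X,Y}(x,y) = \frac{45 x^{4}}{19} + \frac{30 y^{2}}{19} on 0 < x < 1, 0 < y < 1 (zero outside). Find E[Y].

E[Y] = ∫_0^1 ∫_0^1 y × f(x,y) dx dy
= \frac{12}{19}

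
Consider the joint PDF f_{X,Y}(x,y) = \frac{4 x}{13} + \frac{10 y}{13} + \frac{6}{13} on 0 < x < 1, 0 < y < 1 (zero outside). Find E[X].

E[X] = ∫_0^1 ∫_0^1 x × f(x,y) dy dx
= ∫_0^1 ∫_0^1 x × (\frac{4 x}{13} + \frac{10 y}{13} + \frac{6}{13}) dy dx
= \frac{41}{78}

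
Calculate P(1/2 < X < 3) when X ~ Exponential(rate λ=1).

P(1/2 < X < 3) = ∫_{1/2}^{3} f(x) dx
where f(x) = e^{- x}
= - \frac{1}{e^{3}} + e^{- \frac{1}{2}}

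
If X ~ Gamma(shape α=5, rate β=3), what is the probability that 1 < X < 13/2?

P(1 < X < 13/2) = ∫_{1}^{13/2} f(x) dx
where f(x) = \frac{81 x^{4} e^{- 3 x}}{8}
= - \frac{956291}{128 e^{\frac{39}{2}}} + \frac{131}{8 e^{3}}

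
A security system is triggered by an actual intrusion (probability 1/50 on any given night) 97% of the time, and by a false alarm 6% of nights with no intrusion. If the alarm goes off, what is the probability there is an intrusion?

Let D = the rare event, + = positive/flagged.
P(D) = 1/50
P(+|D) = 97/100
P(+|D') = 6/100 = 3/50
P(+) = P(+|D)P(D) + P(+|D')P(D')
     = \frac{97}{100} × \frac{1}{50} + \frac{3}{50} × \frac{49}{50}
     = \frac{391}{5000}
P(D|+) = P(+|D)P(D)/P(+) = \frac{97}{391}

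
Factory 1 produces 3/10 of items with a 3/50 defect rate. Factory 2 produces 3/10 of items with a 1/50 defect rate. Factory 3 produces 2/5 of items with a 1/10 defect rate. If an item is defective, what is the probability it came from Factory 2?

Using Bayes' theorem:
P(F1) = 3/10, P(D|F1) = 3/50
P(F2) = 3/10, P(D|F2) = 1/50
P(F3) = 2/5, P(D|F3) = 1/10
P(D) = P(D|F1)P(F1) + P(D|F2)P(F2) + P(D|F3)P(F3)
     = \frac{8}{125}
P(F2|D) = P(D|F2)P(F2) / P(D)
= \frac{3}{32}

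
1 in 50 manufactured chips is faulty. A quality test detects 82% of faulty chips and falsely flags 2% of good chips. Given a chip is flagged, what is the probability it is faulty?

Let D = the rare event, + = positive/flagged.
P(D) = 1/50
P(+|D) = 82/100 = 41/50
P(+|D') = 2/100 = 1/50
P(+) = P(+|D)P(D) + P(+|D')P(D')
     = \frac{41}{50} × \frac{1}{50} + \frac{1}{50} × \frac{49}{50}
     = \frac{9}{250}
P(D|+) = P(+|D)P(D)/P(+) = \frac{41}{90}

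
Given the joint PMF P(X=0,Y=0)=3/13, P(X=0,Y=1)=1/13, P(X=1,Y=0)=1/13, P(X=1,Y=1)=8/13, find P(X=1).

P(X=1) = P(X=1,Y=0) + P(X=1,Y=1)
= 1/13 + 8/13
= 9/13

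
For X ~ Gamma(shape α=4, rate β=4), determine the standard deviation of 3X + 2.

For X ~ Gamma(shape α=4, rate β=4):
Var(X) = \frac{1}{4}
SD(X) = √(Var(X)) = √(\frac{1}{4}) = \frac{1}{2}
SD(3X + 2) = |3| × SD(X) = 3 × \frac{1}{2} = \frac{3}{2}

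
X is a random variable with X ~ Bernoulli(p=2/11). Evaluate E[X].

For X ~ Bernoulli(p=2/11), the expected value is:
E[X] = \frac{2}{11}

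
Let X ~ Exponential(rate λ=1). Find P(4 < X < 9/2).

P(4 < X < 9/2) = ∫_{4}^{9/2} f(x) dx
where f(x) = e^{- x}
= - \frac{1}{e^{\frac{9}{2}}} + e^{-4}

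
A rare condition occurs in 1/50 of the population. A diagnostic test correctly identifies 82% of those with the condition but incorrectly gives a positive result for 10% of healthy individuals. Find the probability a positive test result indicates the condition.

Let D = the rare event, + = positive/flagged.
P(D) = 1/50
P(+|D) = 82/100 = 41/50
P(+|D') = 10/100 = 1/10
P(+) = P(+|D)P(D) + P(+|D')P(D')
     = \frac{41}{50} × \frac{1}{50} + \frac{1}{10} × \frac{49}{50}
     = \frac{143}{1250}
P(D|+) = P(+|D)P(D)/P(+) = \frac{41}{286}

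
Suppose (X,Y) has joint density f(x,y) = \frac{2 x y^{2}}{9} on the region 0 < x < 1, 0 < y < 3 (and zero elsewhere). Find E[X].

f_X(x) = ∫_0^3 \frac{2 x y^{2}}{9} dy = 2 x
E[X] = ∫_0^1 x × (2 x) dx = \frac{2}{3}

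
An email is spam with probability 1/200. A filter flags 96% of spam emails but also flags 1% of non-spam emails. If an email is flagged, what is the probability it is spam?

Let D = the rare event, + = positive/flagged.
P(D) = 1/200
P(+|D) = 96/100 = 24/25
P(+|D') = 1/100
P(+) = P(+|D)P(D) + P(+|D')P(D')
     = \frac{24}{25} × \frac{1}{200} + \frac{1}{100} × \frac{199}{200}
     = \frac{59}{4000}
P(D|+) = P(+|D)P(D)/P(+) = \frac{96}{295}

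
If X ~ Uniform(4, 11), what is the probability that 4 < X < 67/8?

P(4 < X < 67/8) = ∫_{4}^{67/8} f(x) dx
where f(x) = \frac{1}{7}
= \frac{5}{8}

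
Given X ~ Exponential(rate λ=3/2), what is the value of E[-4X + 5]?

For X ~ Exponential(rate λ=3/2):
E[X] = \frac{2}{3}
E[-4X + 5] = -4 × E[X] + 5 = \frac{7}{3}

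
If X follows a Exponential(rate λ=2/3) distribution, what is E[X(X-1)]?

E[X(X-1)] = E[X² - X] = E[X²] - E[X]
E[X] = \frac{3}{2}
E[X²] = Var(X) + (E[X])² = \frac{9}{4} + (\frac{3}{2})² = \frac{9}{2}
E[X(X-1)] = \frac{9}{2} - \frac{3}{2} = 3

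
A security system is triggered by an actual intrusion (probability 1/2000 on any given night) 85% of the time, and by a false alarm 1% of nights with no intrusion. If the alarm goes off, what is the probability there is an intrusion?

Let D = the rare event, + = positive/flagged.
P(D) = 1/2000
P(+|D) = 85/100 = 17/20
P(+|D') = 1/100
P(+) = P(+|D)P(D) + P(+|D')P(D')
     = \frac{17}{20} × \frac{1}{2000} + \frac{1}{100} × \frac{1999}{2000}
     = \frac{521}{50000}
P(D|+) = P(+|D)P(D)/P(+) = \frac{85}{2084}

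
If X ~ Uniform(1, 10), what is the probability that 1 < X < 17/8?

P(1 < X < 17/8) = ∫_{1}^{17/8} f(x) dx
where f(x) = \frac{1}{9}
= \frac{1}{8}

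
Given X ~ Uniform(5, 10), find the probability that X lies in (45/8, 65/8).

P(45/8 < X < 65/8) = ∫_{45/8}^{65/8} f(x) dx
where f(x) = \frac{1}{5}
= \frac{1}{2}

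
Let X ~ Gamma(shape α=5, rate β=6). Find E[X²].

Using the identity E[X²] = Var(X) + (E[X])²:
E[X] = \frac{5}{6}
Var(X) = \frac{5}{36}
E[X²] = \frac{5}{36} + (\frac{5}{6})²
= \frac{5}{6}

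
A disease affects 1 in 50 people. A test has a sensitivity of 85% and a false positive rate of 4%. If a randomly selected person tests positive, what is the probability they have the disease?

Let D = the rare event, + = positive/flagged.
P(D) = 1/50
P(+|D) = 85/100 = 17/20
P(+|D') = 4/100 = 1/25
P(+) = P(+|D)P(D) + P(+|D')P(D')
     = \frac{17}{20} × \frac{1}{50} + \frac{1}{25} × \frac{49}{50}
     = \frac{281}{5000}
P(D|+) = P(+|D)P(D)/P(+) = \frac{85}{281}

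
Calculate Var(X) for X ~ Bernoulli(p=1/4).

For X ~ Bernoulli(p=1/4):
Var(X) = \frac{3}{16}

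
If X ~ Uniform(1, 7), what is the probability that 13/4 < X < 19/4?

P(13/4 < X < 19/4) = ∫_{13/4}^{19/4} f(x) dx
where f(x) = \frac{1}{6}
= \frac{1}{4}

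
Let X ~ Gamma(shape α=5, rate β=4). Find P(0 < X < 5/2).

P(0 < X < 5/2) = ∫_{0}^{5/2} f(x) dx
where f(x) = \frac{128 x^{4} e^{- 4 x}}{3}
= 1 - \frac{1933}{3 e^{10}}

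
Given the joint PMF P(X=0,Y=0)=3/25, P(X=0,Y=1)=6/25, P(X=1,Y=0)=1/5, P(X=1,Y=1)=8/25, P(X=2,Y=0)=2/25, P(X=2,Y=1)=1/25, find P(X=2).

P(X=2) = P(X=2,Y=0) + P(X=2,Y=1)
= 2/25 + 1/25
= 3/25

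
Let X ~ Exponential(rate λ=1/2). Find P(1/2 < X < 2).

P(1/2 < X < 2) = ∫_{1/2}^{2} f(x) dx
where f(x) = \frac{e^{- \frac{x}{2}}}{2}
= - \frac{1}{e} + e^{- \frac{1}{4}}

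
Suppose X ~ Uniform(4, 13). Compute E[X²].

Using the identity E[X²] = Var(X) + (E[X])²:
E[X] = \frac{17}{2}
Var(X) = \frac{27}{4}
E[X²] = \frac{27}{4} + (\frac{17}{2})²
= 79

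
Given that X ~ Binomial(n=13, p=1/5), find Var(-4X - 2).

For X ~ Binomial(n=13, p=1/5):
Var(X) = \frac{52}{25}
Var(-4X - 2) = (-4)² × Var(X) = 16 × \frac{52}{25} = \frac{832}{25}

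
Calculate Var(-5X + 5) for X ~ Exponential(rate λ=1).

For X ~ Exponential(rate λ=1):
Var(X) = 1
Var(-5X + 5) = (-5)² × Var(X) = 25 × 1 = 25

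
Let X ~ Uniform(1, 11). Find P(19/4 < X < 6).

P(19/4 < X < 6) = ∫_{19/4}^{6} f(x) dx
where f(x) = \frac{1}{10}
= \frac{1}{8}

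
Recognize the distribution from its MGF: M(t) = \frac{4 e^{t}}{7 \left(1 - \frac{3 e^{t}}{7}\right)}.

The MGF M(t) = \frac{4 e^{t}}{7 \left(1 - \frac{3 e^{t}}{7}\right)} is the standard form for the Geometric distribution.
Comparing with the known MGF formula identifies: Geometric(p=4/7), X = trial number of first success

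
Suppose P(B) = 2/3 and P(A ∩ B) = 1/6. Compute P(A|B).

P(A|B) = P(A ∩ B) / P(B)
= (1/6) / (2/3)
= 1/4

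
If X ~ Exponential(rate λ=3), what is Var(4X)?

For X ~ Exponential(rate λ=3):
Var(X) = \frac{1}{9}
Var(4X) = (4)² × Var(X) = 16 × \frac{1}{9} = \frac{16}{9}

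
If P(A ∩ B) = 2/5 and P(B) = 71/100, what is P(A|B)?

P(A|B) = P(A ∩ B) / P(B)
= (2/5) / (71/100)
= 40/71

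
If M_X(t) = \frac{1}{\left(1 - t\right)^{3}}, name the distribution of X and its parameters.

The MGF M(t) = \frac{1}{\left(1 - t\right)^{3}} is the standard form for the Gamma distribution.
Comparing with the known MGF formula identifies: Gamma(shape α=3, rate β=1)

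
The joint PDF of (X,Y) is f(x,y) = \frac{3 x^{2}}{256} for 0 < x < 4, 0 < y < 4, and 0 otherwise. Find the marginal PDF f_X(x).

f_X(x) = ∫_0^4 f(x,y) dy
= ∫_0^4 \frac{3 x^{2}}{256} dy
= \frac{3 x^{2}}{64} for 0 < x < 4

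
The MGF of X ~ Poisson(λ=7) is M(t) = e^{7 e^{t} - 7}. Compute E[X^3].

To find E[X^3], compute M^(3)(0):
M^(1)(t) = 7 e^{t} e^{7 e^{t} - 7}
M^(2)(t) = 49 e^{2 t} e^{7 e^{t} - 7} + 7 e^{t} e^{7 e^{t} - 7}
M^(3)(t) = 343 e^{3 t} e^{7 e^{t} - 7} + 147 e^{2 t} e^{7 e^{t} - 7} + 7 e^{t} e^{7 e^{t} - 7}
M^(3)(0) = 497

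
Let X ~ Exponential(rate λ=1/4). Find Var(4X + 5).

For X ~ Exponential(rate λ=1/4):
Var(X) = 16
Var(4X + 5) = (4)² × Var(X) = 16 × 16 = 256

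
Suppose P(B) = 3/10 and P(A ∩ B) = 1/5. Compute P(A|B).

P(A|B) = P(A ∩ B) / P(B)
= (1/5) / (3/10)
= 2/3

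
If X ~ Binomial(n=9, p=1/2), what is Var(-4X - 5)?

For X ~ Binomial(n=9, p=1/2):
Var(X) = \frac{9}{4}
Var(-4X - 5) = (-4)² × Var(X) = 16 × \frac{9}{4} = 36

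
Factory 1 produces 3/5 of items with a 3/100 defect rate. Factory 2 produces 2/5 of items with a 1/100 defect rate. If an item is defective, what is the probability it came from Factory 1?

Using Bayes' theorem:
P(F1) = 3/5, P(D|F1) = 3/100
P(F2) = 2/5, P(D|F2) = 1/100
P(D) = P(D|F1)P(F1) + P(D|F2)P(F2)
     = \frac{11}{500}
P(F1|D) = P(D|F1)P(F1) / P(D)
= \frac{9}{11}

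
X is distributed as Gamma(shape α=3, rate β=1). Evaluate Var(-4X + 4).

For X ~ Gamma(shape α=3, rate β=1):
Var(X) = 3
Var(-4X + 4) = (-4)² × Var(X) = 16 × 3 = 48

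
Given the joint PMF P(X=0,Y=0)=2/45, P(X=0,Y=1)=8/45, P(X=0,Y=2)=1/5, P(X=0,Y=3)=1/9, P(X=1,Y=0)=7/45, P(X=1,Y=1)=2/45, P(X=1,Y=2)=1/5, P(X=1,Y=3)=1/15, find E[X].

First find marginal of X:
P(X=0) = 8/15
P(X=1) = 7/15
E[X] = 0 × 8/15 + 1 × 7/15 = 7/15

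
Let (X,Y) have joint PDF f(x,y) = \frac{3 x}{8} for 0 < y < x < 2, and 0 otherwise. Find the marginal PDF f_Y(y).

f_Y(y) = ∫_y^2 \frac{3 x}{8} dx = \frac{3}{4} - \frac{3 y^{2}}{16}
for 0 < y < 2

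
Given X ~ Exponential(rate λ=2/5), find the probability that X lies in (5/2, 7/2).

P(5/2 < X < 7/2) = ∫_{5/2}^{7/2} f(x) dx
where f(x) = \frac{2 e^{- \frac{2 x}{5}}}{5}
= - \frac{1}{e^{\frac{7}{5}}} + e^{-1}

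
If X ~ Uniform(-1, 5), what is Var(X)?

For X ~ Uniform(-1, 5):
Var(X) = 3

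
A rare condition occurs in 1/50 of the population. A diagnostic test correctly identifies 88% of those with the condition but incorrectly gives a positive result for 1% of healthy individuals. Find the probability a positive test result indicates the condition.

Let D = the rare event, + = positive/flagged.
P(D) = 1/50
P(+|D) = 88/100 = 22/25
P(+|D') = 1/100
P(+) = P(+|D)P(D) + P(+|D')P(D')
     = \frac{22}{25} × \frac{1}{50} + \frac{1}{100} × \frac{49}{50}
     = \frac{137}{5000}
P(D|+) = P(+|D)P(D)/P(+) = \frac{88}{137}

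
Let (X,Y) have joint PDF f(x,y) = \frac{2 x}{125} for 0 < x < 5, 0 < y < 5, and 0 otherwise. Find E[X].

f_X(x) = ∫_0^5 \frac{2 x}{125} dy = \frac{2 x}{25}
E[X] = ∫_0^5 x × (\frac{2 x}{25}) dx = \frac{10}{3}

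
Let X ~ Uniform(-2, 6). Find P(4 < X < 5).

P(4 < X < 5) = ∫_{4}^{5} f(x) dx
where f(x) = \frac{1}{8}
= \frac{1}{8}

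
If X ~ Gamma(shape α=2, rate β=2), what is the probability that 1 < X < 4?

P(1 < X < 4) = ∫_{1}^{4} f(x) dx
where f(x) = 4 x e^{- 2 x}
= \frac{3 \left(-3 + e^{6}\right)}{e^{8}}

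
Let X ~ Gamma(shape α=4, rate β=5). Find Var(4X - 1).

For X ~ Gamma(shape α=4, rate β=5):
Var(X) = \frac{4}{25}
Var(4X - 1) = (4)² × Var(X) = 16 × \frac{4}{25} = \frac{64}{25}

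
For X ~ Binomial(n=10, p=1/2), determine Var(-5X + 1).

For X ~ Binomial(n=10, p=1/2):
Var(X) = \frac{5}{2}
Var(-5X + 1) = (-5)² × Var(X) = 25 × \frac{5}{2} = \frac{125}{2}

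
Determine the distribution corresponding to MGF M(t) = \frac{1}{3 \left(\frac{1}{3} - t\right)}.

The MGF M(t) = \frac{1}{3 \left(\frac{1}{3} - t\right)} is the standard form for the Exponential distribution.
Comparing with the known MGF formula identifies: Exponential(rate λ=1/3)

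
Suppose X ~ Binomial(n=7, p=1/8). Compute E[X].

For X ~ Binomial(n=7, p=1/8), the expected value is:
E[X] = \frac{7}{8}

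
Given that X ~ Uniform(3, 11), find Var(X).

For X ~ Uniform(3, 11):
Var(X) = \frac{16}{3}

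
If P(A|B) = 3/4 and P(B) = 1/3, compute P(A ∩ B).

By definition, P(A|B) = P(A ∩ B) / P(B)
So P(A ∩ B) = P(A|B) × P(B)
= 3/4 × 1/3
= 1/4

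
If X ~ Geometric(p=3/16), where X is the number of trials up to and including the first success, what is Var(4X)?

For X ~ Geometric(p=3/16), where X is the number of trials up to and including the first success:
Var(X) = \frac{208}{9}
Var(4X) = (4)² × Var(X) = 16 × \frac{208}{9} = \frac{3328}{9}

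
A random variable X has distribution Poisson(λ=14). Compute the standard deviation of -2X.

For X ~ Poisson(λ=14):
Var(X) = 14
SD(X) = √(Var(X)) = √(14) = \sqrt{14}
SD(-2X) = |-2| × SD(X) = 2 × \sqrt{14} = 2 \sqrt{14}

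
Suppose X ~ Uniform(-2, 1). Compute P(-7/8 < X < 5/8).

P(-7/8 < X < 5/8) = ∫_{-7/8}^{5/8} f(x) dx
where f(x) = \frac{1}{3}
= \frac{1}{2}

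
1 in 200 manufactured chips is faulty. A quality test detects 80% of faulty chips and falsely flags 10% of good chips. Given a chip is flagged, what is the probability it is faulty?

Let D = the rare event, + = positive/flagged.
P(D) = 1/200
P(+|D) = 80/100 = 4/5
P(+|D') = 10/100 = 1/10
P(+) = P(+|D)P(D) + P(+|D')P(D')
     = \frac{4}{5} × \frac{1}{200} + \frac{1}{10} × \frac{199}{200}
     = \frac{207}{2000}
P(D|+) = P(+|D)P(D)/P(+) = \frac{8}{207}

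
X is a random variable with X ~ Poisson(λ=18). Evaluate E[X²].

Using the identity E[X²] = Var(X) + (E[X])²:
E[X] = 18
Var(X) = 18
E[X²] = 18 + (18)²
= 342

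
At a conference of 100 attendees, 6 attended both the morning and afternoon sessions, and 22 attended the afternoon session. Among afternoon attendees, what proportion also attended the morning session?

P(A ∩ B) = 6/100 = 3/50
P(B) = 22/100 = 11/50
P(A|B) = P(A ∩ B) / P(B) = (3/50) / (11/50) = 3/11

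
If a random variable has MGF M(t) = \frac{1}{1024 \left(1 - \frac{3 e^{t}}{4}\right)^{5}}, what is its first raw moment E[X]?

To find E[X], compute M^(1)(0):
M^(1)(t) = \frac{15 e^{t}}{4096 \left(1 - \frac{3 e^{t}}{4}\right)^{6}}
M^(1)(0) = 15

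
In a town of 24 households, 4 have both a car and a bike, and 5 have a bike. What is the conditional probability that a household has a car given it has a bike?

P(A ∩ B) = 4/24 = 1/6
P(B) = 5/24
P(A|B) = P(A ∩ B) / P(B) = (1/6) / (5/24) = 4/5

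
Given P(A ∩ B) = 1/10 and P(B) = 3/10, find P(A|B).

P(A|B) = P(A ∩ B) / P(B)
= (1/10) / (3/10)
= 1/3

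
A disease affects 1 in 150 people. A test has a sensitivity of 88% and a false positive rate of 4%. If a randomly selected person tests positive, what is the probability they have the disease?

Let D = the rare event, + = positive/flagged.
P(D) = 1/150
P(+|D) = 88/100 = 22/25
P(+|D') = 4/100 = 1/25
P(+) = P(+|D)P(D) + P(+|D')P(D')
     = \frac{22}{25} × \frac{1}{150} + \frac{1}{25} × \frac{149}{150}
     = \frac{57}{1250}
P(D|+) = P(+|D)P(D)/P(+) = \frac{22}{171}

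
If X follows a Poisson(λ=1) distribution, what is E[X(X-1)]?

E[X(X-1)] = E[X² - X] = E[X²] - E[X]
E[X] = 1
E[X²] = Var(X) + (E[X])² = 1 + (1)² = 2
E[X(X-1)] = 2 - 1 = 1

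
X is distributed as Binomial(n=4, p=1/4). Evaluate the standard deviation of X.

For X ~ Binomial(n=4, p=1/4):
Var(X) = \frac{3}{4}
SD(X) = √(Var(X)) = √(\frac{3}{4}) = \frac{\sqrt{3}}{2}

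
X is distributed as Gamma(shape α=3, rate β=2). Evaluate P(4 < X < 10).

P(4 < X < 10) = ∫_{4}^{10} f(x) dx
where f(x) = 4 x^{2} e^{- 2 x}
= \frac{-221 + 41 e^{12}}{e^{20}}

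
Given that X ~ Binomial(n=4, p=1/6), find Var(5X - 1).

For X ~ Binomial(n=4, p=1/6):
Var(X) = \frac{5}{9}
Var(5X - 1) = (5)² × Var(X) = 25 × \frac{5}{9} = \frac{125}{9}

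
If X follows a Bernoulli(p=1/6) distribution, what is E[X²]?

Using the identity E[X²] = Var(X) + (E[X])²:
E[X] = \frac{1}{6}
Var(X) = \frac{5}{36}
E[X²] = \frac{5}{36} + (\frac{1}{6})²
= \frac{1}{6}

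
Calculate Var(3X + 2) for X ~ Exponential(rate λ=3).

For X ~ Exponential(rate λ=3):
Var(X) = \frac{1}{9}
Var(3X + 2) = (3)² × Var(X) = 9 × \frac{1}{9} = 1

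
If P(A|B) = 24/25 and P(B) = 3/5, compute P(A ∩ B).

By definition, P(A|B) = P(A ∩ B) / P(B)
So P(A ∩ B) = P(A|B) × P(B)
= 24/25 × 3/5
= 72/125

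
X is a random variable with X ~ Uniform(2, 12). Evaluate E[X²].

Using the identity E[X²] = Var(X) + (E[X])²:
E[X] = 7
Var(X) = \frac{25}{3}
E[X²] = \frac{25}{3} + (7)²
= \frac{172}{3}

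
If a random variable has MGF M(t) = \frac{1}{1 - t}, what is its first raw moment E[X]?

To find E[X], compute M^(1)(0):
M^(1)(t) = \frac{1}{\left(1 - t\right)^{2}}
M^(1)(0) = 1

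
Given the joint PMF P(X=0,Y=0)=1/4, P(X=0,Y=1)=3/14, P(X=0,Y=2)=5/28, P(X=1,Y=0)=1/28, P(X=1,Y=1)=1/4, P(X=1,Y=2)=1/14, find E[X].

First find marginal of X:
P(X=0) = 9/14
P(X=1) = 5/14
E[X] = 0 × 9/14 + 1 × 5/14 = 5/14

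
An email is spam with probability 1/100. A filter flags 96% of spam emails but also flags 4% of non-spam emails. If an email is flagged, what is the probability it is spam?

Let D = the rare event, + = positive/flagged.
P(D) = 1/100
P(+|D) = 96/100 = 24/25
P(+|D') = 4/100 = 1/25
P(+) = P(+|D)P(D) + P(+|D')P(D')
     = \frac{24}{25} × \frac{1}{100} + \frac{1}{25} × \frac{99}{100}
     = \frac{123}{2500}
P(D|+) = P(+|D)P(D)/P(+) = \frac{8}{41}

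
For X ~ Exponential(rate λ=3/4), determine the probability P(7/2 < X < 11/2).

P(7/2 < X < 11/2) = ∫_{7/2}^{11/2} f(x) dx
where f(x) = \frac{3 e^{- \frac{3 x}{4}}}{4}
= - \frac{1 - e^{\frac{3}{2}}}{e^{\frac{33}{8}}}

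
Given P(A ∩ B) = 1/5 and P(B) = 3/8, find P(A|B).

P(A|B) = P(A ∩ B) / P(B)
= (1/5) / (3/8)
= 8/15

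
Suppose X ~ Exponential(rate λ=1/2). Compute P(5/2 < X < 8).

P(5/2 < X < 8) = ∫_{5/2}^{8} f(x) dx
where f(x) = \frac{e^{- \frac{x}{2}}}{2}
= - \frac{1}{e^{4}} + e^{- \frac{5}{4}}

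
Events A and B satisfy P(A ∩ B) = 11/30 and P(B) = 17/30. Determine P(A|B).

P(A|B) = P(A ∩ B) / P(B)
= (11/30) / (17/30)
= 11/17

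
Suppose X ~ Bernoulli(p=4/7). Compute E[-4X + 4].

For X ~ Bernoulli(p=4/7):
E[X] = \frac{4}{7}
E[-4X + 4] = -4 × E[X] + 4 = \frac{12}{7}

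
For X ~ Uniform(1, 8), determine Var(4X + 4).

For X ~ Uniform(1, 8):
Var(X) = \frac{49}{12}
Var(4X + 4) = (4)² × Var(X) = 16 × \frac{49}{12} = \frac{196}{3}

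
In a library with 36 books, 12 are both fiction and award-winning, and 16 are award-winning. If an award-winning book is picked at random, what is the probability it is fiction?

P(A ∩ B) = 12/36 = 1/3
P(B) = 16/36 = 4/9
P(A|B) = P(A ∩ B) / P(B) = (1/3) / (4/9) = 3/4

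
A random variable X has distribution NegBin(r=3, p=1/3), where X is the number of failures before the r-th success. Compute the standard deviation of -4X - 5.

For X ~ NegBin(r=3, p=1/3), where X is the number of failures before the r-th success:
Var(X) = 18
SD(X) = √(Var(X)) = √(18) = 3 \sqrt{2}
SD(-4X - 5) = |-4| × SD(X) = 4 × 3 \sqrt{2} = 12 \sqrt{2}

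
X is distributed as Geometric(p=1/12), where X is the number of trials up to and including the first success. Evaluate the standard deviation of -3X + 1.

For X ~ Geometric(p=1/12), where X is the number of trials up to and including the first success:
Var(X) = 132
SD(X) = √(Var(X)) = √(132) = 2 \sqrt{33}
SD(-3X + 1) = |-3| × SD(X) = 3 × 2 \sqrt{33} = 6 \sqrt{33}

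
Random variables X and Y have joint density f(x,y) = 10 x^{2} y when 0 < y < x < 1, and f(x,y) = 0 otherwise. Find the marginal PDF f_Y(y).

f_Y(y) = ∫_y^1 10 x^{2} y dx = \frac{10 y \left(1 - y^{3}\right)}{3}
for 0 < y < 1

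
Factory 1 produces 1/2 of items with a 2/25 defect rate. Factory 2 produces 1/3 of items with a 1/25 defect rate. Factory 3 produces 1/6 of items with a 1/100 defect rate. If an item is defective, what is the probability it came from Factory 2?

Using Bayes' theorem:
P(F1) = 1/2, P(D|F1) = 2/25
P(F2) = 1/3, P(D|F2) = 1/25
P(F3) = 1/6, P(D|F3) = 1/100
P(D) = P(D|F1)P(F1) + P(D|F2)P(F2) + P(D|F3)P(F3)
     = \frac{11}{200}
P(F2|D) = P(D|F2)P(F2) / P(D)
= \frac{8}{33}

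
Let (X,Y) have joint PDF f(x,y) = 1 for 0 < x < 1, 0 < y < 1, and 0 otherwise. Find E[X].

f_X(x) = ∫_0^1 1 dy = 1
E[X] = ∫_0^1 x × (1) dx = \frac{1}{2}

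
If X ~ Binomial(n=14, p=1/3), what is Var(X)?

For X ~ Binomial(n=14, p=1/3):
Var(X) = \frac{28}{9}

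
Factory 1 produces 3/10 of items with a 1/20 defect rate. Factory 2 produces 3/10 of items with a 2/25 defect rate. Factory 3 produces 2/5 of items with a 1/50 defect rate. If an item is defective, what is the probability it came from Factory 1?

Using Bayes' theorem:
P(F1) = 3/10, P(D|F1) = 1/20
P(F2) = 3/10, P(D|F2) = 2/25
P(F3) = 2/5, P(D|F3) = 1/50
P(D) = P(D|F1)P(F1) + P(D|F2)P(F2) + P(D|F3)P(F3)
     = \frac{47}{1000}
P(F1|D) = P(D|F1)P(F1) / P(D)
= \frac{15}{47}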